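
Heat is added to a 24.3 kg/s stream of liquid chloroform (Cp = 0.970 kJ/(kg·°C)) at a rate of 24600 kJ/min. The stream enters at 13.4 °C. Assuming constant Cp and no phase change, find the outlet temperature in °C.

Q = 24600 kJ/min = 410 kJ/s
ΔT = Q/(ṁ·Cp) = 410/(24.3×0.970) = 17.394 K
T_out = 13.4 + 17.394 = 30.794 °C

T_out = 30.8 °C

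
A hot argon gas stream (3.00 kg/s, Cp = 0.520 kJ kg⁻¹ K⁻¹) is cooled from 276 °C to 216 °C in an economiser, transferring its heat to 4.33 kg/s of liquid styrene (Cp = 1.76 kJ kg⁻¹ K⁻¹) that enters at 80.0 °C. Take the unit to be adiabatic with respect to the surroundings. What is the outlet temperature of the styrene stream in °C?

Heat released by hot stream: Q = 3.00 × 0.520 × (276 − 216) = 93.6 kJ/s
Energy balance on cold side (adiabatic exchanger): Q = ṁ_c·Cp_c·(T_c,out − T_c,in)
T_c,out = 80.0 + 93.6/(4.33 × 1.76) = 92.282 °C

T_c,out = 92.3 °C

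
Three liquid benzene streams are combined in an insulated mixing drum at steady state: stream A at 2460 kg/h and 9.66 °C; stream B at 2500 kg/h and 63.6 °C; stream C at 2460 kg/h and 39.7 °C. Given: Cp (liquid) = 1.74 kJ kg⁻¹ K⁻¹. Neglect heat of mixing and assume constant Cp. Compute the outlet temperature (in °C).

Energy balance with Q = 0: Σ ṁᵢCp,ᵢ(T_out − Tᵢ) = 0
Σ ṁᵢCp,ᵢTᵢ = 2460×1.74×9.66 + 2500×1.74×63.6 + 2460×1.74×39.7 = 487940
Σ ṁᵢCp,ᵢ = 2460×1.74 + 2500×1.74 + 2460×1.74 = 12911
T_out = 487940 / 12911 = 37.793 °C

T_out = 37.8 °C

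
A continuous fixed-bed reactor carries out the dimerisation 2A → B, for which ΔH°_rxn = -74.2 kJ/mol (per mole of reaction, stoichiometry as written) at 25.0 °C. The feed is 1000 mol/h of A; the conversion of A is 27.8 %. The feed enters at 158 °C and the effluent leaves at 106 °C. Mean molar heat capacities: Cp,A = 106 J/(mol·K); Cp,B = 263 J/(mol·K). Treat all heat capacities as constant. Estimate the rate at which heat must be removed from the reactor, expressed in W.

Q_out = 4240 W

Extent of reaction ξ = 0.278 × 1000 / 2 = 139 mol/h
Reaction term: ξ·ΔH°_rxn = 139 × -74.2 = -10314 kJ/h
Sensible, feed 158→25 °C: -14098 kJ/h
Outlet flows (mol/h): A 722, B 139
Sensible, products 25→106 °C: 9160.2 kJ/h
Q = ΔH = -15252 kJ/h = -4.2366 kW
Heat removed = 4236.6 W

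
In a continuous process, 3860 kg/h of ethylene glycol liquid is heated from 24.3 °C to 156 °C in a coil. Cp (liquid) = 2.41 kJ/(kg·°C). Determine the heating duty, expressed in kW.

Q = ṁ·Cp·ΔT = 3860 × 2.41 × (156 − 24.3) = 1.2252e+06 kJ/h
Converting: 1.2252e+06 / 3600 s = 340.32 kW

Q = 340 kW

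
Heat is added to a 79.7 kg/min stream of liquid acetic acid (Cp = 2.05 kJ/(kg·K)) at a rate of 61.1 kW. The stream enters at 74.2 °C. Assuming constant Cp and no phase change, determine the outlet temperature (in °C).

Q = 61.1 kW = 3666 kJ/min
ΔT = Q/(ṁ·Cp) = 3666/(79.7×2.05) = 22.438 K
T_out = 74.2 + 22.438 = 96.638 °C

T_out = 96.6 °C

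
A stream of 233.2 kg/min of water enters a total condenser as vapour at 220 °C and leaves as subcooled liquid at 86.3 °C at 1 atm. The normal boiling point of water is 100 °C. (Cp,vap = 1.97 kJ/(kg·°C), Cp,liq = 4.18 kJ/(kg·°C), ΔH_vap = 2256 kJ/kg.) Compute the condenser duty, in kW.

Q_c = 9910 kW

vapour 220→100 °C: -236.4 kJ/kg
condensation at 100 °C: -2256 kJ/kg
liquid 100→86.3 °C: -57.266 kJ/kg
Δh = -236.4 + -2256 + -57.266 = -2549.7 kJ/kg
Q = ṁ·Δh = 233.2 kg/min × -2549.7 kJ/kg = -594580 kJ/min
|Q| = 9909.7 kW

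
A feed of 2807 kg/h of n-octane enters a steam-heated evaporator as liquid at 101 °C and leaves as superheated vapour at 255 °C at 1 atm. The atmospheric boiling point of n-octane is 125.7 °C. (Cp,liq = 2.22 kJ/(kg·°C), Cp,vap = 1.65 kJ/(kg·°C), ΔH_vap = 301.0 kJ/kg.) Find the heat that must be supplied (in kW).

Q = 444 kW

liquid 101→125.7 °C: 54.834 kJ/kg
vaporisation at 125.7 °C: 301 kJ/kg
vapour 125.7→255 °C: 213.34 kJ/kg
Δh = 54.834 + 301 + 213.34 = 569.18 kJ/kg
Q = ṁ·Δh = 2807 kg/h × 569.18 kJ/kg = 1.5977e+06 kJ/h
|Q| = 443.8 kW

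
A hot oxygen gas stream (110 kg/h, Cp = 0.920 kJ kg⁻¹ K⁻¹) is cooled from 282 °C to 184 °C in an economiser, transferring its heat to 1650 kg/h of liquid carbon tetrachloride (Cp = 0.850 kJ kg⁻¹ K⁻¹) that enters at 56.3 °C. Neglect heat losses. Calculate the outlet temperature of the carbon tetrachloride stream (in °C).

T_c,out = 63.4 °C

Heat released by hot stream: Q = 110 × 0.920 × (282 − 184) = 9917.6 kJ/h
Energy balance on cold side (adiabatic exchanger): Q = ṁ_c·Cp_c·(T_c,out − T_c,in)
T_c,out = 56.3 + 9917.6/(1650 × 0.850) = 63.371 °C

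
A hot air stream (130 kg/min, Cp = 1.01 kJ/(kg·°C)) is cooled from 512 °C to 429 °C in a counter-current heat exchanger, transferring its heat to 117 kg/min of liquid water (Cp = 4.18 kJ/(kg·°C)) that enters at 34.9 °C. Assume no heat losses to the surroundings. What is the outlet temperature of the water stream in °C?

Heat released by hot stream: Q = 130 × 1.01 × (512 − 429) = 10898 kJ/min
Energy balance on cold side (adiabatic exchanger): Q = ṁ_c·Cp_c·(T_c,out − T_c,in)
T_c,out = 34.9 + 10898/(117 × 4.18) = 57.183 °C

T_c,out = 57.2 °C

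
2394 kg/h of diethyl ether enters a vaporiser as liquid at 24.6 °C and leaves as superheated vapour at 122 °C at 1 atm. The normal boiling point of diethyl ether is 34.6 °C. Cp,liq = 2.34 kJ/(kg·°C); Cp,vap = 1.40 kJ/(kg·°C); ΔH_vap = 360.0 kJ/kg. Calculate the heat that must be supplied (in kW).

liquid 24.6→34.6 °C: 23.4 kJ/kg
vaporisation at 34.6 °C: 360 kJ/kg
vapour 34.6→122 °C: 122.36 kJ/kg
Δh = 23.4 + 360 + 122.36 = 505.76 kJ/kg
Q = ṁ·Δh = 2394 kg/h × 505.76 kJ/kg = 1.2108e+06 kJ/h
|Q| = 336.33 kW

Q = 336 kW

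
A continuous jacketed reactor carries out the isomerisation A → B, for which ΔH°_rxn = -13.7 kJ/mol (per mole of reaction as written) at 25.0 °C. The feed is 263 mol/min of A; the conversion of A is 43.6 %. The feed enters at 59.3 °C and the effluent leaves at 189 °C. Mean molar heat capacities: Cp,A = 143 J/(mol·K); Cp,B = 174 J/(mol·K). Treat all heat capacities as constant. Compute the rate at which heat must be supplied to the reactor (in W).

Extent of reaction ξ = 0.436 × 263 = 114.67 mol/min
Reaction term: ξ·ΔH°_rxn = 114.67 × -13.7 = -1571 kJ/min
Sensible, feed 59.3→25 °C: -1290 kJ/min
Outlet flows (mol/min): A 148.33, B 114.67
Sensible, products 25→189 °C: 6750.8 kJ/min
Q = ΔH = 3889.9 kJ/min = 64.832 kW
Heat supplied = 64832 W

Q_in = 64800 W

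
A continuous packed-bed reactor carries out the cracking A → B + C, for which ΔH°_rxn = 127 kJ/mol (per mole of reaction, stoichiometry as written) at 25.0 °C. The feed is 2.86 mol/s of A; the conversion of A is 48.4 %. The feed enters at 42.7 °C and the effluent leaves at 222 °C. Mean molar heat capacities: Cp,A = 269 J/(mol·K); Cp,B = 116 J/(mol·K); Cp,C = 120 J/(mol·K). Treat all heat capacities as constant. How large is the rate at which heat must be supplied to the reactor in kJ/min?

Q_in = 18300 kJ/min

Extent of reaction ξ = 0.484 × 2.86 = 1.3842 mol/s
Reaction term: ξ·ΔH°_rxn = 1.3842 × 127 = 175.8 kJ/s
Sensible, feed 42.7→25 °C: -13.617 kJ/s
Outlet flows (mol/s): A 1.4758, B 1.3842, C 1.3842
Sensible, products 25→222 °C: 142.56 kJ/s
Q = ΔH = 304.74 kJ/s = 304.74 kW
Heat supplied = 18285 kJ/min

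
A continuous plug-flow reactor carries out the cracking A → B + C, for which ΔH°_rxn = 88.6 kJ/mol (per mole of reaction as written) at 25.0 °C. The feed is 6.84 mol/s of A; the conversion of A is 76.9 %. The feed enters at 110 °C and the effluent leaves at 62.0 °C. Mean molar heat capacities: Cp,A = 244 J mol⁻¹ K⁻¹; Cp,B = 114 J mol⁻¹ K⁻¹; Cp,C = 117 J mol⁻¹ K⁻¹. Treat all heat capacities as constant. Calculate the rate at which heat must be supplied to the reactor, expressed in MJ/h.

Q_in = 1380 MJ/h

Extent of reaction ξ = 0.769 × 6.84 = 5.26 mol/s
Reaction term: ξ·ΔH°_rxn = 5.26 × 88.6 = 466.03 kJ/s
Sensible, feed 110→25 °C: -141.86 kJ/s
Outlet flows (mol/s): A 1.58, B 5.26, C 5.26
Sensible, products 25→62.0 °C: 59.221 kJ/s
Q = ΔH = 383.39 kJ/s = 383.39 kW
Heat supplied = 1380.2 MJ/h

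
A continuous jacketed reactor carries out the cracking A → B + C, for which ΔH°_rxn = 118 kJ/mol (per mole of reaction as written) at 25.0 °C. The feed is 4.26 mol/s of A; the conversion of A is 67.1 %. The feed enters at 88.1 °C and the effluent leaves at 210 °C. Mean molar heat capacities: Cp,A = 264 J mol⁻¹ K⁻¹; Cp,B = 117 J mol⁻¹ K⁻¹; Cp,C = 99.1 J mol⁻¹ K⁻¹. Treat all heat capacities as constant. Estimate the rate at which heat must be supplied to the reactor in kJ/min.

Q_in = 26900 kJ/min

Extent of reaction ξ = 0.671 × 4.26 = 2.8585 mol/s
Reaction term: ξ·ΔH°_rxn = 2.8585 × 118 = 337.3 kJ/s
Sensible, feed 88.1→25 °C: -70.965 kJ/s
Outlet flows (mol/s): A 1.4015, B 2.8585, C 2.8585
Sensible, products 25→210 °C: 182.73 kJ/s
Q = ΔH = 449.06 kJ/s = 449.06 kW
Heat supplied = 26944 kJ/min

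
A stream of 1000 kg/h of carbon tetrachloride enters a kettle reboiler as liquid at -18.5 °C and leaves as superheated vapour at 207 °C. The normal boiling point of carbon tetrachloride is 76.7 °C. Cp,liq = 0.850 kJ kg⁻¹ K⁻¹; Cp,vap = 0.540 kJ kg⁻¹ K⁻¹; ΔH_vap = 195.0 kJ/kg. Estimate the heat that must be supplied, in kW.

liquid -18.5→76.7 °C: 80.92 kJ/kg
vaporisation at 76.7 °C: 195 kJ/kg
vapour 76.7→207 °C: 70.362 kJ/kg
Δh = 80.92 + 195 + 70.362 = 346.28 kJ/kg
Q = ṁ·Δh = 1000 kg/h × 346.28 kJ/kg = 346280 kJ/h
|Q| = 96.189 kW

Q = 96.2 kW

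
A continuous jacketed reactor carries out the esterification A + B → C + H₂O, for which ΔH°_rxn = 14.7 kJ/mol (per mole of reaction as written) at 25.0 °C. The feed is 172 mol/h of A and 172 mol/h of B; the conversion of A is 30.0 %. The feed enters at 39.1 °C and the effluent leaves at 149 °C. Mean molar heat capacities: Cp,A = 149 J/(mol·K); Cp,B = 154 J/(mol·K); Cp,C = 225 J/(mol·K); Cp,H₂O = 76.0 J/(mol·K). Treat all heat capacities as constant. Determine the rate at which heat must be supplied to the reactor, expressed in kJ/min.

Extent of reaction ξ = 0.300 × 172 = 51.6 mol/h
Reaction term: ξ·ΔH°_rxn = 51.6 × 14.7 = 758.52 kJ/h
Sensible, feed 39.1→25 °C: -734.84 kJ/h
Outlet flows (mol/h): A 120.4, B 120.4, C 51.6, H₂O 51.6
Sensible, products 25→149 °C: 6449.6 kJ/h
Q = ΔH = 6473.3 kJ/h = 1.7981 kW
Heat supplied = 107.89 kJ/min

Q_in = 108 kJ/min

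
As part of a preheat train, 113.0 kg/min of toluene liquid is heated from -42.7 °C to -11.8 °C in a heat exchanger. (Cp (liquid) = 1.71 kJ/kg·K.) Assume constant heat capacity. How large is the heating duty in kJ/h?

Q = 358000 kJ/h

Q = ṁ·Cp·ΔT = 113.0 × 1.71 × (-11.8 − -42.7) = 5970.8 kJ/min
Converting: 5970.8 / 60 s = 99.513 kW
Heating duty = 358250 kJ/h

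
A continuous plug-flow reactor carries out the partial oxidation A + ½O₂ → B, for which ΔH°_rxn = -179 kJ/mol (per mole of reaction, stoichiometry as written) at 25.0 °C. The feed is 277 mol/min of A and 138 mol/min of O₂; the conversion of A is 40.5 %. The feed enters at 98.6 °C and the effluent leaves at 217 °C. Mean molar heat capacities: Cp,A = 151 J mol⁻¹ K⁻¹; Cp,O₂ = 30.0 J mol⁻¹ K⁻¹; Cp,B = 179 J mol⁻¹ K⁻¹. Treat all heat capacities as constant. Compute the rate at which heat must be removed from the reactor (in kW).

Extent of reaction ξ = 0.405 × 277 = 112.19 mol/min
Reaction term: ξ·ΔH°_rxn = 112.19 × -179 = -20081 kJ/min
Sensible, feed 98.6→25 °C: -3383.2 kJ/min
Outlet flows (mol/min): A 164.81, O₂ 81.907, B 112.19
Sensible, products 25→217 °C: 9105.7 kJ/min
Q = ΔH = -14359 kJ/min = -239.31 kW
Heat removed = 239.31 kW

Q_out = 239 kW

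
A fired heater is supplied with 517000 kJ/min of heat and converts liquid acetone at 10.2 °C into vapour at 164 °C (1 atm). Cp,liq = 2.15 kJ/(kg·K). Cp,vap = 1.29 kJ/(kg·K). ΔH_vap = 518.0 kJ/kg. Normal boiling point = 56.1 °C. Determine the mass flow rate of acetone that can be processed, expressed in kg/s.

ṁ = 11.4 kg/s

Δh = 2.15×(56.1−10.2) + 518.0 + 1.29×(164−56.1) = 755.88 kJ/kg
Q = 517000 kJ/min = 8616.7 kJ/s = 8616.7 kJ/s
ṁ = Q/Δh = 8616.7 / 755.88 = 11.4 kg/s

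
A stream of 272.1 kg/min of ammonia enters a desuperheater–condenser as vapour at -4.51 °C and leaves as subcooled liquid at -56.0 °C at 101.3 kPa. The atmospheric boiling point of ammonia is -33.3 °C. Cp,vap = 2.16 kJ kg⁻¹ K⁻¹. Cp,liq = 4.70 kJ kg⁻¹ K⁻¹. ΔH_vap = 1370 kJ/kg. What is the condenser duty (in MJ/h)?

Q_c = 25100 MJ/h

vapour -4.51→-33.3 °C: -62.186 kJ/kg
condensation at -33.3 °C: -1370 kJ/kg
liquid -33.3→-56.0 °C: -106.69 kJ/kg
Δh = -62.186 + -1370 + -106.69 = -1538.9 kJ/kg
Q = ṁ·Δh = 272.1 kg/min × -1538.9 kJ/kg = -418730 kJ/min
|Q| = 6978.8 kW = 25124 MJ/h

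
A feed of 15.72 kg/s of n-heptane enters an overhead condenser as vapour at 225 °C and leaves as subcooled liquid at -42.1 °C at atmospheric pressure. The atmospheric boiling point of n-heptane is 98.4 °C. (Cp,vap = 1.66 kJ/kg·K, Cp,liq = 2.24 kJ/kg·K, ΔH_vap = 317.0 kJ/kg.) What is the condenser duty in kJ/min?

Q_c = 794000 kJ/min

vapour 225→98.4 °C: -210.16 kJ/kg
condensation at 98.4 °C: -317 kJ/kg
liquid 98.4→-42.1 °C: -314.72 kJ/kg
Δh = -210.16 + -317 + -314.72 = -841.88 kJ/kg
Q = ṁ·Δh = 15.72 kg/s × -841.88 kJ/kg = -13234 kJ/s
|Q| = 13234 kW = 794060 kJ/min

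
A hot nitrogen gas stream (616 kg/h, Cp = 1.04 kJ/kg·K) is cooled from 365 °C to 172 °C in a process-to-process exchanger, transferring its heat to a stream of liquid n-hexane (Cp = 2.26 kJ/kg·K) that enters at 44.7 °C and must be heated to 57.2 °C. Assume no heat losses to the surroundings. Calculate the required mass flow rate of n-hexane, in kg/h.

ṁ_c = 4380 kg/h

Heat released by hot stream: Q = 616 × 1.04 × (365 − 172) = 123640 kJ/h
Energy balance on cold side (adiabatic exchanger): Q = ṁ_c·Cp_c·(T_c,out − T_c,in)
ṁ_c = 123640 / [2.26 × (57.2 − 44.7)] = 4376.8 kg/h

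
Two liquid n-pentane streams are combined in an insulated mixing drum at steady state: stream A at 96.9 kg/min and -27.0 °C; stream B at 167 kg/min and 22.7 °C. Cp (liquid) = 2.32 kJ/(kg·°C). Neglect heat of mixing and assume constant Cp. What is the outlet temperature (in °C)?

T_out = 4.45 °C

Adiabatic, steady state ⇒ Σ ṁᵢCp,ᵢ(T_out − Tᵢ) = 0
T_out = Σ ṁᵢCp,ᵢTᵢ / Σ ṁᵢCp,ᵢ
      = 2725.1 / 612.25 = 4.4509 °C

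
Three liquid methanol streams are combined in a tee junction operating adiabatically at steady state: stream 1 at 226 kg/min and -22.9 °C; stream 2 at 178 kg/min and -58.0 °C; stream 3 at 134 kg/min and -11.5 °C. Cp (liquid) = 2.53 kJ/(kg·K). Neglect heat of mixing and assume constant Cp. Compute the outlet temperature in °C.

No heat crosses the boundary, so H_out = H_in.
Σ ṁᵢCp,ᵢTᵢ = 226×2.53×-22.9 + 178×2.53×-58.0 + 134×2.53×-11.5 = -43112
Σ ṁᵢCp,ᵢ = 226×2.53 + 178×2.53 + 134×2.53 = 1361.1
T_out = -43112 / 1361.1 = -31.674 °C

T_out = -31.7 °C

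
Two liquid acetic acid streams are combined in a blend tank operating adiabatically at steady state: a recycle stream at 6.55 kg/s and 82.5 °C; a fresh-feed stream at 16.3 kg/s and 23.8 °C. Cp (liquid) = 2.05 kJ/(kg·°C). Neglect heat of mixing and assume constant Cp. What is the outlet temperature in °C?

Adiabatic, steady state ⇒ Σ ṁᵢCp,ᵢ(T_out − Tᵢ) = 0
Σ ṁᵢCp,ᵢTᵢ = 6.55×2.05×82.5 + 16.3×2.05×23.8 = 1903
Σ ṁᵢCp,ᵢ = 6.55×2.05 + 16.3×2.05 = 46.843
T_out = 1903 / 46.843 = 40.626 °C

T_out = 40.6 °C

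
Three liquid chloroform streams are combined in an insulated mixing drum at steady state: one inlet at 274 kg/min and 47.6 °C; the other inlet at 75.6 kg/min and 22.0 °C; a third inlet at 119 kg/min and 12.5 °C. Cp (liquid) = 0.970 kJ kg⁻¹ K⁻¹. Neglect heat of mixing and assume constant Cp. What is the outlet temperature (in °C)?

Adiabatic, steady state ⇒ Σ ṁᵢCp,ᵢ(T_out − Tᵢ) = 0
T_out = Σ ṁᵢCp,ᵢTᵢ / Σ ṁᵢCp,ᵢ
      = 15707 / 454.54 = 34.556 °C

T_out = 34.6 °C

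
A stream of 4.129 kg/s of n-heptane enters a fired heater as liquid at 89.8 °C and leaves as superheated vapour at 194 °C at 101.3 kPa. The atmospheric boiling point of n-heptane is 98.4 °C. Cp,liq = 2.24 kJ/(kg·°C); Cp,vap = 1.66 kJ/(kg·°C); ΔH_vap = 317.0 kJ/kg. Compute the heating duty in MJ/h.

Q = 7360 MJ/h

liquid 89.8→98.4 °C: 19.264 kJ/kg
vaporisation at 98.4 °C: 317 kJ/kg
vapour 98.4→194 °C: 158.7 kJ/kg
Δh = 19.264 + 317 + 158.7 = 494.96 kJ/kg
Q = ṁ·Δh = 4.129 kg/s × 494.96 kJ/kg = 2043.7 kJ/s
|Q| = 2043.7 kW = 7357.3 MJ/h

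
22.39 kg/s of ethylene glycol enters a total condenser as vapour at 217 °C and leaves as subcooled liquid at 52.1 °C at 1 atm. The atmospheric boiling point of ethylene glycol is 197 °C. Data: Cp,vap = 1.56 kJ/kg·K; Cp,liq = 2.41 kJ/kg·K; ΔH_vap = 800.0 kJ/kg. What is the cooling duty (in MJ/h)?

Q_c = 95100 MJ/h

vapour 217→197 °C: -31.2 kJ/kg
condensation at 197 °C: -800 kJ/kg
liquid 197→52.1 °C: -349.21 kJ/kg
Δh = -31.2 + -800 + -349.21 = -1180.4 kJ/kg
Q = ṁ·Δh = 22.39 kg/s × -1180.4 kJ/kg = -26429 kJ/s
|Q| = 26429 kW = 95146 MJ/h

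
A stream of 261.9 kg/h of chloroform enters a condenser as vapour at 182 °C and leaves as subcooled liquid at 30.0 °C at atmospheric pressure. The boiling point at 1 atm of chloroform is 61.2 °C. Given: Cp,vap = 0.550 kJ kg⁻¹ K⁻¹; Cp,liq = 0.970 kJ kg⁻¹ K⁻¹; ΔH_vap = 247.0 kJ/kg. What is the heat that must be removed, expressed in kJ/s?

Q_c = 25.0 kJ/s

vapour 182→61.2 °C: -66.44 kJ/kg
condensation at 61.2 °C: -247 kJ/kg
liquid 61.2→30.0 °C: -30.264 kJ/kg
Δh = -66.44 + -247 + -30.264 = -343.7 kJ/kg
Q = ṁ·Δh = 261.9 kg/h × -343.7 kJ/kg = -90016 kJ/h
|Q| = 25.004 kW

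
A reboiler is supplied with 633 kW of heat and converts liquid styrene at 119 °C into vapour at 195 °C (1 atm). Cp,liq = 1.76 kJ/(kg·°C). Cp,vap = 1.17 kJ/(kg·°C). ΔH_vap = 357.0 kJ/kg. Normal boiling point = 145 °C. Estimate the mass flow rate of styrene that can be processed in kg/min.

ṁ = 82.3 kg/min

Δh = 1.76×(145−119) + 357.0 + 1.17×(195−145) = 461.26 kJ/kg
Q = 633 kW = 633 kJ/s = 37980 kJ/min
ṁ = Q/Δh = 37980 / 461.26 = 82.34 kg/min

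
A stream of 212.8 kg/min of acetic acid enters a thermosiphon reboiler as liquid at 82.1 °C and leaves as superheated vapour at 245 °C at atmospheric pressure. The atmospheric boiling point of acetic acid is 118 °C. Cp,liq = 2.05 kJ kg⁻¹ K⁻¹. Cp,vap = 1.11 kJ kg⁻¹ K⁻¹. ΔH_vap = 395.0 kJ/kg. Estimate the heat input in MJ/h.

Q = 7780 MJ/h

liquid 82.1→118 °C: 73.595 kJ/kg
vaporisation at 118 °C: 395 kJ/kg
vapour 118→245 °C: 140.97 kJ/kg
Δh = 73.595 + 395 + 140.97 = 609.57 kJ/kg
Q = ṁ·Δh = 212.8 kg/min × 609.57 kJ/kg = 129720 kJ/min
|Q| = 2161.9 kW = 7782.9 MJ/h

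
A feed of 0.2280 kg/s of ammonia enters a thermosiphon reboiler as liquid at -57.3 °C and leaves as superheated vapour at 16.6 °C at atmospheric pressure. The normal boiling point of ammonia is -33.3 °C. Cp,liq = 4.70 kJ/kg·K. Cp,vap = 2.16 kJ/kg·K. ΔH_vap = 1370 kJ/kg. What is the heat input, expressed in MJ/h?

liquid -57.3→-33.3 °C: 112.8 kJ/kg
vaporisation at -33.3 °C: 1370 kJ/kg
vapour -33.3→16.6 °C: 107.78 kJ/kg
Δh = 112.8 + 1370 + 107.78 = 1590.6 kJ/kg
Q = ṁ·Δh = 0.2280 kg/s × 1590.6 kJ/kg = 362.65 kJ/s
|Q| = 362.65 kW = 1305.6 MJ/h

Q = 1310 MJ/h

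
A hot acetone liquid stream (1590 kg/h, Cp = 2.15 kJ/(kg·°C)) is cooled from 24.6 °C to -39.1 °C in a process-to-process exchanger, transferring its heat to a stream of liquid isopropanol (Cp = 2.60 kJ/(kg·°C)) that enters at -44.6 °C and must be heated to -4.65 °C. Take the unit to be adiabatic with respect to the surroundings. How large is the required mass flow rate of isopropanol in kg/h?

Heat released by hot stream: Q = 1590 × 2.15 × (24.6 − -39.1) = 217760 kJ/h
Energy balance on cold side (adiabatic exchanger): Q = ṁ_c·Cp_c·(T_c,out − T_c,in)
ṁ_c = 217760 / [2.60 × (-4.65 − -44.6)] = 2096.5 kg/h

ṁ_c = 2100 kg/h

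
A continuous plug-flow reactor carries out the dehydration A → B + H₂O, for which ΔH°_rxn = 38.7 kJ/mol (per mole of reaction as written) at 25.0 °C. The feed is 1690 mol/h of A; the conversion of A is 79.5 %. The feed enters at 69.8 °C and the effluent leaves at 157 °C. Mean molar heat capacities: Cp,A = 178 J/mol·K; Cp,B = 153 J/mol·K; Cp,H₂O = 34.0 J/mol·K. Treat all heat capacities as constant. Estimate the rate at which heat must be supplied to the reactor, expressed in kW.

Extent of reaction ξ = 0.795 × 1690 = 1343.5 mol/h
Reaction term: ξ·ΔH°_rxn = 1343.5 × 38.7 = 51995 kJ/h
Sensible, feed 69.8→25 °C: -13477 kJ/h
Outlet flows (mol/h): A 346.45, B 1343.5, H₂O 1343.5
Sensible, products 25→157 °C: 41304 kJ/h
Q = ΔH = 79823 kJ/h = 22.173 kW
Heat supplied = 22.173 kW

Q_in = 22.2 kW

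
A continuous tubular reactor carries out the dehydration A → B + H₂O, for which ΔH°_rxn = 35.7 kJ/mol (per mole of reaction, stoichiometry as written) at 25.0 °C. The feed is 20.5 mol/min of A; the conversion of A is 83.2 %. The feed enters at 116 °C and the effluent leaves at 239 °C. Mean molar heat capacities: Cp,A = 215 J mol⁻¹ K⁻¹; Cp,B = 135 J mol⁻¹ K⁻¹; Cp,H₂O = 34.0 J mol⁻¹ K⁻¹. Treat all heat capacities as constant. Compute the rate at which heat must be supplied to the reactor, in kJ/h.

Extent of reaction ξ = 0.832 × 20.5 = 17.056 mol/min
Reaction term: ξ·ΔH°_rxn = 17.056 × 35.7 = 608.9 kJ/min
Sensible, feed 116→25 °C: -401.08 kJ/min
Outlet flows (mol/min): A 3.444, B 17.056, H₂O 17.056
Sensible, products 25→239 °C: 775.31 kJ/min
Q = ΔH = 983.12 kJ/min = 16.385 kW
Heat supplied = 58987 kJ/h

Q_in = 59000 kJ/h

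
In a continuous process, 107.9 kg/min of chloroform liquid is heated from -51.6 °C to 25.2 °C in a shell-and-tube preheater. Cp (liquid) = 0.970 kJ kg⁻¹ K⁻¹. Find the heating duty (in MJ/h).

Q = 482 MJ/h

Q = ṁ·Cp·ΔT = 107.9 × 0.970 × (25.2 − -51.6) = 8038.1 kJ/min
Converting: 8038.1 / 60 s = 133.97 kW
Heating duty = 482.29 MJ/h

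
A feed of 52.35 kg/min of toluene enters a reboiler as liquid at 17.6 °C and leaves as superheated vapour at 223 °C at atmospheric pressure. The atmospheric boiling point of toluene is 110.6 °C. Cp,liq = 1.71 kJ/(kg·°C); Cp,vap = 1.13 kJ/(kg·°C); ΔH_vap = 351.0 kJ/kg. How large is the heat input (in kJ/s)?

liquid 17.6→110.6 °C: 159.03 kJ/kg
vaporisation at 110.6 °C: 351 kJ/kg
vapour 110.6→223 °C: 127.01 kJ/kg
Δh = 159.03 + 351 + 127.01 = 637.04 kJ/kg
Q = ṁ·Δh = 52.35 kg/min × 637.04 kJ/kg = 33349 kJ/min
|Q| = 555.82 kW

Q = 556 kJ/s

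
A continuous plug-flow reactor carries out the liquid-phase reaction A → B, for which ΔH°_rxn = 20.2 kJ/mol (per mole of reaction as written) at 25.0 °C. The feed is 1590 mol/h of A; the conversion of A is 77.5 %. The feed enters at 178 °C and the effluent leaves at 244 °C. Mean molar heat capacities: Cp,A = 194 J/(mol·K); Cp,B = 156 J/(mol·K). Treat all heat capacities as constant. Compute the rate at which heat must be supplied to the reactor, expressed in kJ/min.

Extent of reaction ξ = 0.775 × 1590 = 1232.2 mol/h
Reaction term: ξ·ΔH°_rxn = 1232.2 × 20.2 = 24891 kJ/h
Sensible, feed 178→25 °C: -47194 kJ/h
Outlet flows (mol/h): A 357.75, B 1232.2
Sensible, products 25→244 °C: 57298 kJ/h
Q = ΔH = 34995 kJ/h = 9.7208 kW
Heat supplied = 583.25 kJ/min

Q_in = 583 kJ/min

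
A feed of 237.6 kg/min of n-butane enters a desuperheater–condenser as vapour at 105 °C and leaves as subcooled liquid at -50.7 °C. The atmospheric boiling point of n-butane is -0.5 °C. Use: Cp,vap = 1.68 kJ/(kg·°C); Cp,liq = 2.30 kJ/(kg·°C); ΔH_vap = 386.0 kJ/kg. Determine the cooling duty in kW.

vapour 105→-0.5 °C: -177.24 kJ/kg
condensation at -0.5 °C: -386 kJ/kg
liquid -0.5→-50.7 °C: -115.46 kJ/kg
Δh = -177.24 + -386 + -115.46 = -678.7 kJ/kg
Q = ṁ·Δh = 237.6 kg/min × -678.7 kJ/kg = -161260 kJ/min
|Q| = 2687.7 kW

Q_c = 2690 kW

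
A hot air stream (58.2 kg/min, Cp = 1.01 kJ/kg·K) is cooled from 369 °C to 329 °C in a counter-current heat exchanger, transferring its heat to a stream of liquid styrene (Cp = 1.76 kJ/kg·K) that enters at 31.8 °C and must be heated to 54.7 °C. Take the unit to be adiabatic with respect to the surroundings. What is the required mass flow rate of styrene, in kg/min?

Heat released by hot stream: Q = 58.2 × 1.01 × (369 − 329) = 2351.3 kJ/min
Energy balance on cold side (adiabatic exchanger): Q = ṁ_c·Cp_c·(T_c,out − T_c,in)
ṁ_c = 2351.3 / [1.76 × (54.7 − 31.8)] = 58.339 kg/min

ṁ_c = 58.3 kg/min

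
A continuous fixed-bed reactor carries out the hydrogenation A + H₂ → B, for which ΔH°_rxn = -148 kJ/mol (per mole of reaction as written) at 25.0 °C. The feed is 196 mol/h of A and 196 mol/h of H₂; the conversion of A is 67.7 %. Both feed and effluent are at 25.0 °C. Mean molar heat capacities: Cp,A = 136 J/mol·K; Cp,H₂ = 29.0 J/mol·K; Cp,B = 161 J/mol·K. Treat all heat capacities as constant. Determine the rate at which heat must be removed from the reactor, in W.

Extent of reaction ξ = 0.677 × 196 = 132.69 mol/h
Reaction term: ξ·ΔH°_rxn = 132.69 × -148 = -19638 kJ/h
Q = ΔH = -19638 kJ/h = -5.4551 kW
Heat removed = 5455.1 W

Q_out = 5460 W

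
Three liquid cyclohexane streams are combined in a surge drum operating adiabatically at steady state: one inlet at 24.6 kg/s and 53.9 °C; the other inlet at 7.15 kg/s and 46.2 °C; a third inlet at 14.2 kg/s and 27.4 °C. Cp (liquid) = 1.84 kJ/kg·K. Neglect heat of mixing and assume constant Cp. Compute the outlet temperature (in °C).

Energy balance with Q = 0: Σ ṁᵢCp,ᵢ(T_out − Tᵢ) = 0
T_out = Σ ṁᵢCp,ᵢTᵢ / Σ ṁᵢCp,ᵢ
      = 3763.4 / 84.548 = 44.513 °C

T_out = 44.5 °C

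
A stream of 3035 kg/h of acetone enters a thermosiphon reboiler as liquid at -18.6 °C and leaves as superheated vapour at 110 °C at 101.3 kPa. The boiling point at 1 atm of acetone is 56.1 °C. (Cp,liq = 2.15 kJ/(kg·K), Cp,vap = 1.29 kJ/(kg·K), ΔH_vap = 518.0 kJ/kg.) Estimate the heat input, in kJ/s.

liquid -18.6→56.1 °C: 160.6 kJ/kg
vaporisation at 56.1 °C: 518 kJ/kg
vapour 56.1→110 °C: 69.531 kJ/kg
Δh = 160.6 + 518 + 69.531 = 748.14 kJ/kg
Q = ṁ·Δh = 3035 kg/h × 748.14 kJ/kg = 2.2706e+06 kJ/h
|Q| = 630.72 kW

Q = 631 kJ/s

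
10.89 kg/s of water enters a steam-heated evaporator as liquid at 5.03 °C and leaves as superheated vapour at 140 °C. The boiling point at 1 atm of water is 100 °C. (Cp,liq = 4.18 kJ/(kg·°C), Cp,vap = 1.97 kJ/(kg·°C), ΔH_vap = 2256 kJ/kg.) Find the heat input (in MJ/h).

liquid 5.03→100 °C: 396.97 kJ/kg
vaporisation at 100 °C: 2256 kJ/kg
vapour 100→140 °C: 78.8 kJ/kg
Δh = 396.97 + 2256 + 78.8 = 2731.8 kJ/kg
Q = ṁ·Δh = 10.89 kg/s × 2731.8 kJ/kg = 29749 kJ/s
|Q| = 29749 kW = 107100 MJ/h

Q = 107000 MJ/h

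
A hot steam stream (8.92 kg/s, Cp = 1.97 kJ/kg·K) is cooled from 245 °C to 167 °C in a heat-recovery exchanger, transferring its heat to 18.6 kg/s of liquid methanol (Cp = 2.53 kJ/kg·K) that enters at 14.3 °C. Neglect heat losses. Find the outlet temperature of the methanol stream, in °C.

T_c,out = 43.4 °C

Heat released by hot stream: Q = 8.92 × 1.97 × (245 − 167) = 1370.6 kJ/s
Energy balance on cold side (adiabatic exchanger): Q = ṁ_c·Cp_c·(T_c,out − T_c,in)
T_c,out = 14.3 + 1370.6/(18.6 × 2.53) = 43.427 °C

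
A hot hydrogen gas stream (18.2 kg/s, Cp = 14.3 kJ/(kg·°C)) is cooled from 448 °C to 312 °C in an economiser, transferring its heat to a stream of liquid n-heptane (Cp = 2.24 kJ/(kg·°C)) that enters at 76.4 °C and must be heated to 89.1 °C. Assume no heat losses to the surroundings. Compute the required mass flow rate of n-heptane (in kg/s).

ṁ_c = 1240 kg/s

Heat released by hot stream: Q = 18.2 × 14.3 × (448 − 312) = 35395 kJ/s
Energy balance on cold side (adiabatic exchanger): Q = ṁ_c·Cp_c·(T_c,out − T_c,in)
ṁ_c = 35395 / [2.24 × (89.1 − 76.4)] = 1244.2 kg/s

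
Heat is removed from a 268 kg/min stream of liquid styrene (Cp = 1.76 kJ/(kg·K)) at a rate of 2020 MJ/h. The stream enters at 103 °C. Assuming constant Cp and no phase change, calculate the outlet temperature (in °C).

T_out = 31.6 °C

Q = 2020 MJ/h = 33667 kJ/min
ΔT = Q/(ṁ·Cp) = 33667/(268×1.76) = 71.376 K
T_out = 103 − 71.376 = 31.624 °C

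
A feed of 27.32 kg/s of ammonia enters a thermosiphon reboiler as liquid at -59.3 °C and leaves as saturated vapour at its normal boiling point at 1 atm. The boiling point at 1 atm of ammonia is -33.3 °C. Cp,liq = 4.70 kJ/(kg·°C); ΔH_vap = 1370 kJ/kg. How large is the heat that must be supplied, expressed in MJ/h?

Q = 147000 MJ/h

liquid -59.3→-33.3 °C: 122.2 kJ/kg
vaporisation at -33.3 °C: 1370 kJ/kg
Δh = 122.2 + 1370 = 1492.2 kJ/kg
Q = ṁ·Δh = 27.32 kg/s × 1492.2 kJ/kg = 40767 kJ/s
|Q| = 40767 kW = 146760 MJ/h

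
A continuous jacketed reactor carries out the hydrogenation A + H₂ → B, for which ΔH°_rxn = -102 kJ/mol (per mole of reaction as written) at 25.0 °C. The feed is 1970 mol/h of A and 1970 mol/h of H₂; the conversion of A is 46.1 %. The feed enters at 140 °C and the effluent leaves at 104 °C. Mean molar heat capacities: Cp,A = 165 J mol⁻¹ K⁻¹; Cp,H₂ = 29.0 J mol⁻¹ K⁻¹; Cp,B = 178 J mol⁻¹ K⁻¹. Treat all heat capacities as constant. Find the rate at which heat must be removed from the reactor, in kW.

Extent of reaction ξ = 0.461 × 1970 = 908.17 mol/h
Reaction term: ξ·ΔH°_rxn = 908.17 × -102 = -92633 kJ/h
Sensible, feed 140→25 °C: -43951 kJ/h
Outlet flows (mol/h): A 1061.8, H₂ 1061.8, B 908.17
Sensible, products 25→104 °C: 29044 kJ/h
Q = ΔH = -107540 kJ/h = -29.872 kW
Heat removed = 29.872 kW

Q_out = 29.9 kW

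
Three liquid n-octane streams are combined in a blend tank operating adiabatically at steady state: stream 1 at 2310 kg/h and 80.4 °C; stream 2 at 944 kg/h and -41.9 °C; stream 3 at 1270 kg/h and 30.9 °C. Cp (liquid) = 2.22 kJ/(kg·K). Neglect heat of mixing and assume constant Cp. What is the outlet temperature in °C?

Energy balance with Q = 0: Σ ṁᵢCp,ᵢ(T_out − Tᵢ) = 0
T_out = Σ ṁᵢCp,ᵢTᵢ / Σ ṁᵢCp,ᵢ
      = 411620 / 10043 = 40.984 °C

T_out = 41.0 °C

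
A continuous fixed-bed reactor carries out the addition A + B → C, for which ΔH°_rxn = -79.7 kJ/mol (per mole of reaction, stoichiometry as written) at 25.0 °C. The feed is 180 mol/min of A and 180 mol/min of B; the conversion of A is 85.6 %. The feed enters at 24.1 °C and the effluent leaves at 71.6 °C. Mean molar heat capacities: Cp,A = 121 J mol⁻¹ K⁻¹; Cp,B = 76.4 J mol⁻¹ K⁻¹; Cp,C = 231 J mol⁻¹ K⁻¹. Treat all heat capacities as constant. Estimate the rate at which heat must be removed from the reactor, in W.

Q_out = 173000 W

Extent of reaction ξ = 0.856 × 180 = 154.08 mol/min
Reaction term: ξ·ΔH°_rxn = 154.08 × -79.7 = -12280 kJ/min
Sensible, feed 24.1→25 °C: 31.979 kJ/min
Outlet flows (mol/min): A 25.92, B 25.92, C 154.08
Sensible, products 25→71.6 °C: 1897 kJ/min
Q = ΔH = -10351 kJ/min = -172.52 kW
Heat removed = 172520 W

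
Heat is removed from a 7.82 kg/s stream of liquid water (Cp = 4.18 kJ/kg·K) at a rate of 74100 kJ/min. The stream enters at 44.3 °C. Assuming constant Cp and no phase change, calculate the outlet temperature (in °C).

Q = 74100 kJ/min = 1235 kJ/s
ΔT = Q/(ṁ·Cp) = 1235/(7.82×4.18) = 37.782 K
T_out = 44.3 − 37.782 = 6.5181 °C

T_out = 6.52 °C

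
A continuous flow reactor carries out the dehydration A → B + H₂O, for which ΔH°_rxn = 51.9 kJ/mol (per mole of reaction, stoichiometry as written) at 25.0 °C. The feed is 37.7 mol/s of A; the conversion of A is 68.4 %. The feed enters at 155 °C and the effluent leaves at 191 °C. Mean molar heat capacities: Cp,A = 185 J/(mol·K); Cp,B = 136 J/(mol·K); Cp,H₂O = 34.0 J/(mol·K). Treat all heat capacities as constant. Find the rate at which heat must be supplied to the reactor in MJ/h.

Q_in = 5490 MJ/h

Extent of reaction ξ = 0.684 × 37.7 = 25.787 mol/s
Reaction term: ξ·ΔH°_rxn = 25.787 × 51.9 = 1338.3 kJ/s
Sensible, feed 155→25 °C: -906.69 kJ/s
Outlet flows (mol/s): A 11.913, B 25.787, H₂O 25.787
Sensible, products 25→191 °C: 1093.6 kJ/s
Q = ΔH = 1525.2 kJ/s = 1525.2 kW
Heat supplied = 5490.7 MJ/h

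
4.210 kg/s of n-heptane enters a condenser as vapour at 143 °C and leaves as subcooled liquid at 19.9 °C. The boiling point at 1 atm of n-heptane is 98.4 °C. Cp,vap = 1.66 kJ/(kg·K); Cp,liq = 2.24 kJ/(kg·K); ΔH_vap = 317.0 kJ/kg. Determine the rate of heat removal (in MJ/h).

vapour 143→98.4 °C: -74.036 kJ/kg
condensation at 98.4 °C: -317 kJ/kg
liquid 98.4→19.9 °C: -175.84 kJ/kg
Δh = -74.036 + -317 + -175.84 = -566.88 kJ/kg
Q = ṁ·Δh = 4.210 kg/s × -566.88 kJ/kg = -2386.5 kJ/s
|Q| = 2386.5 kW = 8591.6 MJ/h

Q_c = 8590 MJ/h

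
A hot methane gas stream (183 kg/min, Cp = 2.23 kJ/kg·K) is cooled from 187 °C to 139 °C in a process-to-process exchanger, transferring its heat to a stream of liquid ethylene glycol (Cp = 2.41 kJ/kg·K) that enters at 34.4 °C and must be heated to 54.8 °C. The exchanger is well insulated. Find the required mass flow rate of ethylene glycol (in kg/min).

Heat released by hot stream: Q = 183 × 2.23 × (187 − 139) = 19588 kJ/min
Energy balance on cold side (adiabatic exchanger): Q = ṁ_c·Cp_c·(T_c,out − T_c,in)
ṁ_c = 19588 / [2.41 × (54.8 − 34.4)] = 398.43 kg/min

ṁ_c = 398 kg/min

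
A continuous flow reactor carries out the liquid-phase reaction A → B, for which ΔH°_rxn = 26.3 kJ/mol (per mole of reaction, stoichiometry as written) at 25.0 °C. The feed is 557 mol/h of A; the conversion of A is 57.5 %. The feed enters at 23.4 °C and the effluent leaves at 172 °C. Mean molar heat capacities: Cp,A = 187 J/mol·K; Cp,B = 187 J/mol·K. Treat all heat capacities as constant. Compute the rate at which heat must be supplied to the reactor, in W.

Q_in = 6640 W

Extent of reaction ξ = 0.575 × 557 = 320.27 mol/h
Reaction term: ξ·ΔH°_rxn = 320.27 × 26.3 = 8423.2 kJ/h
Sensible, feed 23.4→25 °C: 166.65 kJ/h
Outlet flows (mol/h): A 236.73, B 320.27
Sensible, products 25→172 °C: 15311 kJ/h
Q = ΔH = 23901 kJ/h = 6.6392 kW
Heat supplied = 6639.2 W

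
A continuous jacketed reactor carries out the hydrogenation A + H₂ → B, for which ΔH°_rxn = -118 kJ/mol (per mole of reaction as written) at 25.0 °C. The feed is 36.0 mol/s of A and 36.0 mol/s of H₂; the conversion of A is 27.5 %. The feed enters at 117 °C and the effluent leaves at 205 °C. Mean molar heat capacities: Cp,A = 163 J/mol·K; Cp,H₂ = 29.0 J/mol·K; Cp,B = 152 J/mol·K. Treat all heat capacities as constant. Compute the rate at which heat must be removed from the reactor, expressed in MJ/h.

Q_out = 2270 MJ/h

Extent of reaction ξ = 0.275 × 36.0 = 9.9 mol/s
Reaction term: ξ·ΔH°_rxn = 9.9 × -118 = -1168.2 kJ/s
Sensible, feed 117→25 °C: -635.9 kJ/s
Outlet flows (mol/s): A 26.1, H₂ 26.1, B 9.9
Sensible, products 25→205 °C: 1172.9 kJ/s
Q = ΔH = -631.22 kJ/s = -631.22 kW
Heat removed = 2272.4 MJ/h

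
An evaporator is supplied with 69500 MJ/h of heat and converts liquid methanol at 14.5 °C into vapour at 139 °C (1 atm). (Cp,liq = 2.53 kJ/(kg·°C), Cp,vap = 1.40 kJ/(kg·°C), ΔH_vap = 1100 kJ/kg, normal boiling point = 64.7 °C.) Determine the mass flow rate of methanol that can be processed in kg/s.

ṁ = 14.5 kg/s

Δh = 2.53×(64.7−14.5) + 1100 + 1.40×(139−64.7) = 1331 kJ/kg
Q = 69500 MJ/h = 19306 kJ/s = 19306 kJ/s
ṁ = Q/Δh = 19306 / 1331 = 14.504 kg/s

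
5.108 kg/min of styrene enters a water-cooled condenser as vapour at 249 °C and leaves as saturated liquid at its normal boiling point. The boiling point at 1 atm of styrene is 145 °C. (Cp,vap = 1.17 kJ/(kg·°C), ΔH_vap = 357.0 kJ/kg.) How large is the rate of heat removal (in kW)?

vapour 249→145 °C: -121.68 kJ/kg
condensation at 145 °C: -357 kJ/kg
Δh = -121.68 + -357 = -478.68 kJ/kg
Q = ṁ·Δh = 5.108 kg/min × -478.68 kJ/kg = -2445.1 kJ/min
|Q| = 40.752 kW

Q_c = 40.8 kW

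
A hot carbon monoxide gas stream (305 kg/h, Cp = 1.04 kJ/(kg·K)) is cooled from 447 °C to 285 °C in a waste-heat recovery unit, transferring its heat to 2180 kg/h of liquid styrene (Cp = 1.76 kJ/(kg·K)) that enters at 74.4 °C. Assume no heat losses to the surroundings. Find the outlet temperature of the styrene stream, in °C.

T_c,out = 87.8 °C

Heat released by hot stream: Q = 305 × 1.04 × (447 − 285) = 51386 kJ/h
Energy balance on cold side (adiabatic exchanger): Q = ṁ_c·Cp_c·(T_c,out − T_c,in)
T_c,out = 74.4 + 51386/(2180 × 1.76) = 87.793 °C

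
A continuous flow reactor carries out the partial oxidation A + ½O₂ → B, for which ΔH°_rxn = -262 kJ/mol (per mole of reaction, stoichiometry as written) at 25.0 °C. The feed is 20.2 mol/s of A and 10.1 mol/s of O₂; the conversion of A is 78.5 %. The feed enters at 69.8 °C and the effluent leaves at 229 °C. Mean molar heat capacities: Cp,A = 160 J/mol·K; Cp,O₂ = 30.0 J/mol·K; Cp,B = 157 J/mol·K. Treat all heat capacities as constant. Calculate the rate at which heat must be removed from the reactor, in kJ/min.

Q_out = 219000 kJ/min

Extent of reaction ξ = 0.785 × 20.2 = 15.857 mol/s
Reaction term: ξ·ΔH°_rxn = 15.857 × -262 = -4154.5 kJ/s
Sensible, feed 69.8→25 °C: -158.37 kJ/s
Outlet flows (mol/s): A 4.343, O₂ 2.1715, B 15.857
Sensible, products 25→229 °C: 662.91 kJ/s
Q = ΔH = -3650 kJ/s = -3650 kW
Heat removed = 219000 kJ/min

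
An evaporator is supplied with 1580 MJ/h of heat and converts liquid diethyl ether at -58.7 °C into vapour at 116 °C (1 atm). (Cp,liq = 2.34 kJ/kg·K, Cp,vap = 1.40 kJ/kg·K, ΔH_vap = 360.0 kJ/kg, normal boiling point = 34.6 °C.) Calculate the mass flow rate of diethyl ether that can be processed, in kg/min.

ṁ = 38.0 kg/min

Δh = 2.34×(34.6−-58.7) + 360.0 + 1.40×(116−34.6) = 692.28 kJ/kg
Q = 1580 MJ/h = 438.89 kJ/s = 26333 kJ/min
ṁ = Q/Δh = 26333 / 692.28 = 38.038 kg/min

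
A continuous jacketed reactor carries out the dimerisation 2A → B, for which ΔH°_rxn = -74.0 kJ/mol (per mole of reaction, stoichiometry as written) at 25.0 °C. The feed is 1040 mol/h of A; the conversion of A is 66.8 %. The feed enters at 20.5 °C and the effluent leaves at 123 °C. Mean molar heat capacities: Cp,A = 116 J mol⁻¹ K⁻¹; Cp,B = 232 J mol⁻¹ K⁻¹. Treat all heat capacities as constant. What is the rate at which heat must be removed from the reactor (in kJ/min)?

Q_out = 222 kJ/min

Extent of reaction ξ = 0.668 × 1040 / 2 = 347.36 mol/h
Reaction term: ξ·ΔH°_rxn = 347.36 × -74.0 = -25705 kJ/h
Sensible, feed 20.5→25 °C: 542.88 kJ/h
Outlet flows (mol/h): A 345.28, B 347.36
Sensible, products 25→123 °C: 11823 kJ/h
Q = ΔH = -13339 kJ/h = -3.7053 kW
Heat removed = 222.32 kJ/min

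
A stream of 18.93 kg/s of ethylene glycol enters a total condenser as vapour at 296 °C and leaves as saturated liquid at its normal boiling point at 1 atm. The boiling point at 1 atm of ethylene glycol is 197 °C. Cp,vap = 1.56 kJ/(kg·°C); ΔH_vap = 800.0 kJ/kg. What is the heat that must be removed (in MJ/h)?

vapour 296→197 °C: -154.44 kJ/kg
condensation at 197 °C: -800 kJ/kg
Δh = -154.44 + -800 = -954.44 kJ/kg
Q = ṁ·Δh = 18.93 kg/s × -954.44 kJ/kg = -18068 kJ/s
|Q| = 18068 kW = 65043 MJ/h

Q_c = 65000 MJ/h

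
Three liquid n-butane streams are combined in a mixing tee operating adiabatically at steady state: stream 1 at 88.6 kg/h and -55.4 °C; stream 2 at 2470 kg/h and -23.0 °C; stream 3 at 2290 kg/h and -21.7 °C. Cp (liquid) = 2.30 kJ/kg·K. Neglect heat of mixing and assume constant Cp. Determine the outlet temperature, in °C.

T_out = -23.0 °C

Adiabatic, steady state ⇒ Σ ṁᵢCp,ᵢ(T_out − Tᵢ) = 0
Σ ṁᵢCp,ᵢTᵢ = 88.6×2.30×-55.4 + 2470×2.30×-23.0 + 2290×2.30×-21.7 = -256250
Σ ṁᵢCp,ᵢ = 88.6×2.30 + 2470×2.30 + 2290×2.30 = 11152
T_out = -256250 / 11152 = -22.978 °C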